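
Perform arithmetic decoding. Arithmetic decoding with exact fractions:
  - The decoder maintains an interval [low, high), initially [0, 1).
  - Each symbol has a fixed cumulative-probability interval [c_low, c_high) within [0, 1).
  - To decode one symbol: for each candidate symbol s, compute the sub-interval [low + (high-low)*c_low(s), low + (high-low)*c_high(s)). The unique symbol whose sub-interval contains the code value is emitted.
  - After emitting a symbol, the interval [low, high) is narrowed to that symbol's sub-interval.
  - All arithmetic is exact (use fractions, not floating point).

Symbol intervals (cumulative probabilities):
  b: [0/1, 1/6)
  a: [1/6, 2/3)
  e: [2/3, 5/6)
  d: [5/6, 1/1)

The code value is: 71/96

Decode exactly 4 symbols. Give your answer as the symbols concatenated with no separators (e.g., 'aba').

Step 1: interval [0/1, 1/1), width = 1/1 - 0/1 = 1/1
  'b': [0/1 + 1/1*0/1, 0/1 + 1/1*1/6) = [0/1, 1/6)
  'a': [0/1 + 1/1*1/6, 0/1 + 1/1*2/3) = [1/6, 2/3)
  'e': [0/1 + 1/1*2/3, 0/1 + 1/1*5/6) = [2/3, 5/6) <- contains code 71/96
  'd': [0/1 + 1/1*5/6, 0/1 + 1/1*1/1) = [5/6, 1/1)
  emit 'e', narrow to [2/3, 5/6)
Step 2: interval [2/3, 5/6), width = 5/6 - 2/3 = 1/6
  'b': [2/3 + 1/6*0/1, 2/3 + 1/6*1/6) = [2/3, 25/36)
  'a': [2/3 + 1/6*1/6, 2/3 + 1/6*2/3) = [25/36, 7/9) <- contains code 71/96
  'e': [2/3 + 1/6*2/3, 2/3 + 1/6*5/6) = [7/9, 29/36)
  'd': [2/3 + 1/6*5/6, 2/3 + 1/6*1/1) = [29/36, 5/6)
  emit 'a', narrow to [25/36, 7/9)
Step 3: interval [25/36, 7/9), width = 7/9 - 25/36 = 1/12
  'b': [25/36 + 1/12*0/1, 25/36 + 1/12*1/6) = [25/36, 17/24)
  'a': [25/36 + 1/12*1/6, 25/36 + 1/12*2/3) = [17/24, 3/4) <- contains code 71/96
  'e': [25/36 + 1/12*2/3, 25/36 + 1/12*5/6) = [3/4, 55/72)
  'd': [25/36 + 1/12*5/6, 25/36 + 1/12*1/1) = [55/72, 7/9)
  emit 'a', narrow to [17/24, 3/4)
Step 4: interval [17/24, 3/4), width = 3/4 - 17/24 = 1/24
  'b': [17/24 + 1/24*0/1, 17/24 + 1/24*1/6) = [17/24, 103/144)
  'a': [17/24 + 1/24*1/6, 17/24 + 1/24*2/3) = [103/144, 53/72)
  'e': [17/24 + 1/24*2/3, 17/24 + 1/24*5/6) = [53/72, 107/144) <- contains code 71/96
  'd': [17/24 + 1/24*5/6, 17/24 + 1/24*1/1) = [107/144, 3/4)
  emit 'e', narrow to [53/72, 107/144)

Answer: eaae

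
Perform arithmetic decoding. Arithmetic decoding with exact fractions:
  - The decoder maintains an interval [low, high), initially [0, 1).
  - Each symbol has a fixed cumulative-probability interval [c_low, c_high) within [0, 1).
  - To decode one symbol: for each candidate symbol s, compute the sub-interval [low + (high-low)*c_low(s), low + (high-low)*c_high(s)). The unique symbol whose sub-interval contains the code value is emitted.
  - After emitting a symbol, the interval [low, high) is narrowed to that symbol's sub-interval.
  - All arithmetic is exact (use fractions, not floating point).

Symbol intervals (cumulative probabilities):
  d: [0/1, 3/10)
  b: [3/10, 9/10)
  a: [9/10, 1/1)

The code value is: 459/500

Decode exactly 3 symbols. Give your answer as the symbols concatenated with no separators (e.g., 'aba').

Answer: adb

Derivation:
Step 1: interval [0/1, 1/1), width = 1/1 - 0/1 = 1/1
  'd': [0/1 + 1/1*0/1, 0/1 + 1/1*3/10) = [0/1, 3/10)
  'b': [0/1 + 1/1*3/10, 0/1 + 1/1*9/10) = [3/10, 9/10)
  'a': [0/1 + 1/1*9/10, 0/1 + 1/1*1/1) = [9/10, 1/1) <- contains code 459/500
  emit 'a', narrow to [9/10, 1/1)
Step 2: interval [9/10, 1/1), width = 1/1 - 9/10 = 1/10
  'd': [9/10 + 1/10*0/1, 9/10 + 1/10*3/10) = [9/10, 93/100) <- contains code 459/500
  'b': [9/10 + 1/10*3/10, 9/10 + 1/10*9/10) = [93/100, 99/100)
  'a': [9/10 + 1/10*9/10, 9/10 + 1/10*1/1) = [99/100, 1/1)
  emit 'd', narrow to [9/10, 93/100)
Step 3: interval [9/10, 93/100), width = 93/100 - 9/10 = 3/100
  'd': [9/10 + 3/100*0/1, 9/10 + 3/100*3/10) = [9/10, 909/1000)
  'b': [9/10 + 3/100*3/10, 9/10 + 3/100*9/10) = [909/1000, 927/1000) <- contains code 459/500
  'a': [9/10 + 3/100*9/10, 9/10 + 3/100*1/1) = [927/1000, 93/100)
  emit 'b', narrow to [909/1000, 927/1000)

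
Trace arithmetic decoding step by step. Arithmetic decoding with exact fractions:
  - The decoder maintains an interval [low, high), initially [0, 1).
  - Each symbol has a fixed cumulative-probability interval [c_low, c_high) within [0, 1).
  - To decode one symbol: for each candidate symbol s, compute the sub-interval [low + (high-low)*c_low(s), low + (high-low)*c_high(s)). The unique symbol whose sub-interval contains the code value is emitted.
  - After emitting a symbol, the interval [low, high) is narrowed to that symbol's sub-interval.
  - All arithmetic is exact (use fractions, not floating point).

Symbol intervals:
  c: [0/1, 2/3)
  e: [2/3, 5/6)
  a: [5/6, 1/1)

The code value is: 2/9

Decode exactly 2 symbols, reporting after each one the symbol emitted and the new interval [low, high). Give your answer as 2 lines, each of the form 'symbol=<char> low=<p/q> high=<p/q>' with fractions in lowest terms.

Answer: symbol=c low=0/1 high=2/3
symbol=c low=0/1 high=4/9

Derivation:
Step 1: interval [0/1, 1/1), width = 1/1 - 0/1 = 1/1
  'c': [0/1 + 1/1*0/1, 0/1 + 1/1*2/3) = [0/1, 2/3) <- contains code 2/9
  'e': [0/1 + 1/1*2/3, 0/1 + 1/1*5/6) = [2/3, 5/6)
  'a': [0/1 + 1/1*5/6, 0/1 + 1/1*1/1) = [5/6, 1/1)
  emit 'c', narrow to [0/1, 2/3)
Step 2: interval [0/1, 2/3), width = 2/3 - 0/1 = 2/3
  'c': [0/1 + 2/3*0/1, 0/1 + 2/3*2/3) = [0/1, 4/9) <- contains code 2/9
  'e': [0/1 + 2/3*2/3, 0/1 + 2/3*5/6) = [4/9, 5/9)
  'a': [0/1 + 2/3*5/6, 0/1 + 2/3*1/1) = [5/9, 2/3)
  emit 'c', narrow to [0/1, 4/9)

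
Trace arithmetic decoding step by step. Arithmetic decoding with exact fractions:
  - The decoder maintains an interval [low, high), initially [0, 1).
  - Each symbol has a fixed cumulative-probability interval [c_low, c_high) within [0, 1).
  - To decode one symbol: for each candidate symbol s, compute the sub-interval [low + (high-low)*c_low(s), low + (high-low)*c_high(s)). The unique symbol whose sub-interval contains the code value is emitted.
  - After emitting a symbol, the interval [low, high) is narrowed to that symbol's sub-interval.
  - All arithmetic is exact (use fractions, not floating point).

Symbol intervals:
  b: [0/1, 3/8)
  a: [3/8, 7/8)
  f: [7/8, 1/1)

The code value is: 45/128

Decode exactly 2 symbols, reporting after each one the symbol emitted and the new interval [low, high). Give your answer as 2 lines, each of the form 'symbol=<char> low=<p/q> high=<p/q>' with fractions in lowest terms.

Step 1: interval [0/1, 1/1), width = 1/1 - 0/1 = 1/1
  'b': [0/1 + 1/1*0/1, 0/1 + 1/1*3/8) = [0/1, 3/8) <- contains code 45/128
  'a': [0/1 + 1/1*3/8, 0/1 + 1/1*7/8) = [3/8, 7/8)
  'f': [0/1 + 1/1*7/8, 0/1 + 1/1*1/1) = [7/8, 1/1)
  emit 'b', narrow to [0/1, 3/8)
Step 2: interval [0/1, 3/8), width = 3/8 - 0/1 = 3/8
  'b': [0/1 + 3/8*0/1, 0/1 + 3/8*3/8) = [0/1, 9/64)
  'a': [0/1 + 3/8*3/8, 0/1 + 3/8*7/8) = [9/64, 21/64)
  'f': [0/1 + 3/8*7/8, 0/1 + 3/8*1/1) = [21/64, 3/8) <- contains code 45/128
  emit 'f', narrow to [21/64, 3/8)

Answer: symbol=b low=0/1 high=3/8
symbol=f low=21/64 high=3/8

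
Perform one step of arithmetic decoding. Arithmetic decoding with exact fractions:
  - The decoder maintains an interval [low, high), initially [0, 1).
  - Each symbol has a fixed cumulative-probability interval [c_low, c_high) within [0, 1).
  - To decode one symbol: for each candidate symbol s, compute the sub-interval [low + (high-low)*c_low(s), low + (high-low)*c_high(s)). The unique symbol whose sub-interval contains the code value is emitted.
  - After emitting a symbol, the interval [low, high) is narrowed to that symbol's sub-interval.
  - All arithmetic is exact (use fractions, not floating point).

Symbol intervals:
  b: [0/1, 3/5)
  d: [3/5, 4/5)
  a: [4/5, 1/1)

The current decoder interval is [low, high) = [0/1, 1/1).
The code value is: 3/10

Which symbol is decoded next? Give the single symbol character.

Interval width = high − low = 1/1 − 0/1 = 1/1
Scaled code = (code − low) / width = (3/10 − 0/1) / 1/1 = 3/10
  b: [0/1, 3/5) ← scaled code falls here ✓
  d: [3/5, 4/5) 
  a: [4/5, 1/1) 

Answer: b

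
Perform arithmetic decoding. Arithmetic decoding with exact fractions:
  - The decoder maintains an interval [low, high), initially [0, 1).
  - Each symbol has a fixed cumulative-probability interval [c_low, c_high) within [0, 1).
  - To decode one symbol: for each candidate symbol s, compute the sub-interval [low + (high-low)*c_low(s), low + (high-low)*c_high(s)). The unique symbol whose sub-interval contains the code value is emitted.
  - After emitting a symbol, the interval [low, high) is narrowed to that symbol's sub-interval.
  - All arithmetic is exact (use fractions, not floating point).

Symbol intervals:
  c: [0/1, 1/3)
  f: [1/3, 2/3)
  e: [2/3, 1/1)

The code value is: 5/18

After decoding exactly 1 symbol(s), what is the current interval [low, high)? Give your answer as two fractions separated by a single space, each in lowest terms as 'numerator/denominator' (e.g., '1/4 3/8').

Step 1: interval [0/1, 1/1), width = 1/1 - 0/1 = 1/1
  'c': [0/1 + 1/1*0/1, 0/1 + 1/1*1/3) = [0/1, 1/3) <- contains code 5/18
  'f': [0/1 + 1/1*1/3, 0/1 + 1/1*2/3) = [1/3, 2/3)
  'e': [0/1 + 1/1*2/3, 0/1 + 1/1*1/1) = [2/3, 1/1)
  emit 'c', narrow to [0/1, 1/3)

Answer: 0/1 1/3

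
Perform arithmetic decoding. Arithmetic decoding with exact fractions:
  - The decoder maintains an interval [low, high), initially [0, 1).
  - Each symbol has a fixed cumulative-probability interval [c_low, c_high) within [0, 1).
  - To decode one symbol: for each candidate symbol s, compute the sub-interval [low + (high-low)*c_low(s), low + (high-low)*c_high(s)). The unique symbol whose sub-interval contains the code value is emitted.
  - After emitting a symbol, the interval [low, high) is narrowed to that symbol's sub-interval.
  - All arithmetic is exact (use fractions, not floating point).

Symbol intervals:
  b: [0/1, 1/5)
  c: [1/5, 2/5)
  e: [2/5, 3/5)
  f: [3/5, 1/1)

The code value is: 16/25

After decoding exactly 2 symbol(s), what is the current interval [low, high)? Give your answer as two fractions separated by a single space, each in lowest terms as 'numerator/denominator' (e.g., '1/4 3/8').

Step 1: interval [0/1, 1/1), width = 1/1 - 0/1 = 1/1
  'b': [0/1 + 1/1*0/1, 0/1 + 1/1*1/5) = [0/1, 1/5)
  'c': [0/1 + 1/1*1/5, 0/1 + 1/1*2/5) = [1/5, 2/5)
  'e': [0/1 + 1/1*2/5, 0/1 + 1/1*3/5) = [2/5, 3/5)
  'f': [0/1 + 1/1*3/5, 0/1 + 1/1*1/1) = [3/5, 1/1) <- contains code 16/25
  emit 'f', narrow to [3/5, 1/1)
Step 2: interval [3/5, 1/1), width = 1/1 - 3/5 = 2/5
  'b': [3/5 + 2/5*0/1, 3/5 + 2/5*1/5) = [3/5, 17/25) <- contains code 16/25
  'c': [3/5 + 2/5*1/5, 3/5 + 2/5*2/5) = [17/25, 19/25)
  'e': [3/5 + 2/5*2/5, 3/5 + 2/5*3/5) = [19/25, 21/25)
  'f': [3/5 + 2/5*3/5, 3/5 + 2/5*1/1) = [21/25, 1/1)
  emit 'b', narrow to [3/5, 17/25)

Answer: 3/5 17/25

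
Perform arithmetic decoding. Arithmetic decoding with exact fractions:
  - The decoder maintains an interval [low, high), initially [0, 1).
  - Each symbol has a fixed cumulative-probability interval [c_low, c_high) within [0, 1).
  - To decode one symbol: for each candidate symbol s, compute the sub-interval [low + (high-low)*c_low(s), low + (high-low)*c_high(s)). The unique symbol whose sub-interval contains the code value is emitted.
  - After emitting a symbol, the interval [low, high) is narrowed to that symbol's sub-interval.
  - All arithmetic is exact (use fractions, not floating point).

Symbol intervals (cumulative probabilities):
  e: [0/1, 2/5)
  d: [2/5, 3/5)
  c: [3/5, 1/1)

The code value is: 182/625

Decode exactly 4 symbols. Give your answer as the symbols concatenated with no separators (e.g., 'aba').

Answer: ecec

Derivation:
Step 1: interval [0/1, 1/1), width = 1/1 - 0/1 = 1/1
  'e': [0/1 + 1/1*0/1, 0/1 + 1/1*2/5) = [0/1, 2/5) <- contains code 182/625
  'd': [0/1 + 1/1*2/5, 0/1 + 1/1*3/5) = [2/5, 3/5)
  'c': [0/1 + 1/1*3/5, 0/1 + 1/1*1/1) = [3/5, 1/1)
  emit 'e', narrow to [0/1, 2/5)
Step 2: interval [0/1, 2/5), width = 2/5 - 0/1 = 2/5
  'e': [0/1 + 2/5*0/1, 0/1 + 2/5*2/5) = [0/1, 4/25)
  'd': [0/1 + 2/5*2/5, 0/1 + 2/5*3/5) = [4/25, 6/25)
  'c': [0/1 + 2/5*3/5, 0/1 + 2/5*1/1) = [6/25, 2/5) <- contains code 182/625
  emit 'c', narrow to [6/25, 2/5)
Step 3: interval [6/25, 2/5), width = 2/5 - 6/25 = 4/25
  'e': [6/25 + 4/25*0/1, 6/25 + 4/25*2/5) = [6/25, 38/125) <- contains code 182/625
  'd': [6/25 + 4/25*2/5, 6/25 + 4/25*3/5) = [38/125, 42/125)
  'c': [6/25 + 4/25*3/5, 6/25 + 4/25*1/1) = [42/125, 2/5)
  emit 'e', narrow to [6/25, 38/125)
Step 4: interval [6/25, 38/125), width = 38/125 - 6/25 = 8/125
  'e': [6/25 + 8/125*0/1, 6/25 + 8/125*2/5) = [6/25, 166/625)
  'd': [6/25 + 8/125*2/5, 6/25 + 8/125*3/5) = [166/625, 174/625)
  'c': [6/25 + 8/125*3/5, 6/25 + 8/125*1/1) = [174/625, 38/125) <- contains code 182/625
  emit 'c', narrow to [174/625, 38/125)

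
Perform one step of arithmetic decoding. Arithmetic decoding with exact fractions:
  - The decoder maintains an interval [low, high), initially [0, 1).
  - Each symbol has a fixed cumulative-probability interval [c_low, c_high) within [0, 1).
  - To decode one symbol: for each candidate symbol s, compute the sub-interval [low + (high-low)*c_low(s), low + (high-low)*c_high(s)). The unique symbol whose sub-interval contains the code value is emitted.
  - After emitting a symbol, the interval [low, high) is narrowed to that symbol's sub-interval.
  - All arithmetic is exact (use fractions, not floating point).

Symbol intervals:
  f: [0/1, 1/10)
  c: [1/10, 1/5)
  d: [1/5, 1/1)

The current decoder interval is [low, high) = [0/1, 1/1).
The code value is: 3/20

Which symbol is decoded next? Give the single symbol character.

Answer: c

Derivation:
Interval width = high − low = 1/1 − 0/1 = 1/1
Scaled code = (code − low) / width = (3/20 − 0/1) / 1/1 = 3/20
  f: [0/1, 1/10) 
  c: [1/10, 1/5) ← scaled code falls here ✓
  d: [1/5, 1/1) 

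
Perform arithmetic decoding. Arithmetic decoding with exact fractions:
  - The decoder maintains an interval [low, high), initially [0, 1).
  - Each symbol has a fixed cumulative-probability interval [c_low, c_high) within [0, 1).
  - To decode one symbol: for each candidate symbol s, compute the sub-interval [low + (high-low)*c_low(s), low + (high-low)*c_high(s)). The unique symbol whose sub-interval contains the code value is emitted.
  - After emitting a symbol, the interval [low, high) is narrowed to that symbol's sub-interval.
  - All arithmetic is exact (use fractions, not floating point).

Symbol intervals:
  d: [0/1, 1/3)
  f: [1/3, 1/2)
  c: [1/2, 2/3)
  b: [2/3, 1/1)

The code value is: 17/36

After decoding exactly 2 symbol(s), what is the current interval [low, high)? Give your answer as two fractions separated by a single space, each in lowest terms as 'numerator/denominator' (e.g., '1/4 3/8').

Step 1: interval [0/1, 1/1), width = 1/1 - 0/1 = 1/1
  'd': [0/1 + 1/1*0/1, 0/1 + 1/1*1/3) = [0/1, 1/3)
  'f': [0/1 + 1/1*1/3, 0/1 + 1/1*1/2) = [1/3, 1/2) <- contains code 17/36
  'c': [0/1 + 1/1*1/2, 0/1 + 1/1*2/3) = [1/2, 2/3)
  'b': [0/1 + 1/1*2/3, 0/1 + 1/1*1/1) = [2/3, 1/1)
  emit 'f', narrow to [1/3, 1/2)
Step 2: interval [1/3, 1/2), width = 1/2 - 1/3 = 1/6
  'd': [1/3 + 1/6*0/1, 1/3 + 1/6*1/3) = [1/3, 7/18)
  'f': [1/3 + 1/6*1/3, 1/3 + 1/6*1/2) = [7/18, 5/12)
  'c': [1/3 + 1/6*1/2, 1/3 + 1/6*2/3) = [5/12, 4/9)
  'b': [1/3 + 1/6*2/3, 1/3 + 1/6*1/1) = [4/9, 1/2) <- contains code 17/36
  emit 'b', narrow to [4/9, 1/2)

Answer: 4/9 1/2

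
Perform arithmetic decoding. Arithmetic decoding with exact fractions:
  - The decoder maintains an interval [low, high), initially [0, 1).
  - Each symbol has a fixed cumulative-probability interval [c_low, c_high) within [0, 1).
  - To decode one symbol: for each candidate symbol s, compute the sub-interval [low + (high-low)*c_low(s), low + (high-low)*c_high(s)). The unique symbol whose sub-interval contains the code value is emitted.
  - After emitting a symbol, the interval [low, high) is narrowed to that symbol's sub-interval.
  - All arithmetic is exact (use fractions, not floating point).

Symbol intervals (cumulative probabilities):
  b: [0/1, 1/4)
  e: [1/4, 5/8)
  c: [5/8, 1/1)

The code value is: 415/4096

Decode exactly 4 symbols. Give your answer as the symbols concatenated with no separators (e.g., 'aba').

Step 1: interval [0/1, 1/1), width = 1/1 - 0/1 = 1/1
  'b': [0/1 + 1/1*0/1, 0/1 + 1/1*1/4) = [0/1, 1/4) <- contains code 415/4096
  'e': [0/1 + 1/1*1/4, 0/1 + 1/1*5/8) = [1/4, 5/8)
  'c': [0/1 + 1/1*5/8, 0/1 + 1/1*1/1) = [5/8, 1/1)
  emit 'b', narrow to [0/1, 1/4)
Step 2: interval [0/1, 1/4), width = 1/4 - 0/1 = 1/4
  'b': [0/1 + 1/4*0/1, 0/1 + 1/4*1/4) = [0/1, 1/16)
  'e': [0/1 + 1/4*1/4, 0/1 + 1/4*5/8) = [1/16, 5/32) <- contains code 415/4096
  'c': [0/1 + 1/4*5/8, 0/1 + 1/4*1/1) = [5/32, 1/4)
  emit 'e', narrow to [1/16, 5/32)
Step 3: interval [1/16, 5/32), width = 5/32 - 1/16 = 3/32
  'b': [1/16 + 3/32*0/1, 1/16 + 3/32*1/4) = [1/16, 11/128)
  'e': [1/16 + 3/32*1/4, 1/16 + 3/32*5/8) = [11/128, 31/256) <- contains code 415/4096
  'c': [1/16 + 3/32*5/8, 1/16 + 3/32*1/1) = [31/256, 5/32)
  emit 'e', narrow to [11/128, 31/256)
Step 4: interval [11/128, 31/256), width = 31/256 - 11/128 = 9/256
  'b': [11/128 + 9/256*0/1, 11/128 + 9/256*1/4) = [11/128, 97/1024)
  'e': [11/128 + 9/256*1/4, 11/128 + 9/256*5/8) = [97/1024, 221/2048) <- contains code 415/4096
  'c': [11/128 + 9/256*5/8, 11/128 + 9/256*1/1) = [221/2048, 31/256)
  emit 'e', narrow to [97/1024, 221/2048)

Answer: beee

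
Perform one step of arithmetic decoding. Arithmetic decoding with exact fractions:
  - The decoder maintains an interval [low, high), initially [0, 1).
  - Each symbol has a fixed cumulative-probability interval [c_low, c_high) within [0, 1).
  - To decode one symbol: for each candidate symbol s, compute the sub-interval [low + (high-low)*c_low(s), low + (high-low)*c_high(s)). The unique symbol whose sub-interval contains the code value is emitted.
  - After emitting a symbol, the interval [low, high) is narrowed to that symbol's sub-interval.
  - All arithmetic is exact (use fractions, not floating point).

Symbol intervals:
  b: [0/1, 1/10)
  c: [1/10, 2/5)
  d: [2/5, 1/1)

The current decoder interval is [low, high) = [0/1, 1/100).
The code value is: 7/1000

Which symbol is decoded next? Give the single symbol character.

Answer: d

Derivation:
Interval width = high − low = 1/100 − 0/1 = 1/100
Scaled code = (code − low) / width = (7/1000 − 0/1) / 1/100 = 7/10
  b: [0/1, 1/10) 
  c: [1/10, 2/5) 
  d: [2/5, 1/1) ← scaled code falls here ✓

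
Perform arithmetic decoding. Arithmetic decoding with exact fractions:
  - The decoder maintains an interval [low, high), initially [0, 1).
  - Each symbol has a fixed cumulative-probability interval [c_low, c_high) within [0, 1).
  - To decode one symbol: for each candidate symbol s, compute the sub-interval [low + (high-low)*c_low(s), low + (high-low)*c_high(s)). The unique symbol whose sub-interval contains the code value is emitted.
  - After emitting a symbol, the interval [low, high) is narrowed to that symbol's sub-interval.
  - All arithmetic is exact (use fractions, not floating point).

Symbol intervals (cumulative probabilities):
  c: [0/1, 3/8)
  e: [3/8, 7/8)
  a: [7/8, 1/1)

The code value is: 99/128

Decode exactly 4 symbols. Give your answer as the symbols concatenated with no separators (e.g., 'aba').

Answer: eeea

Derivation:
Step 1: interval [0/1, 1/1), width = 1/1 - 0/1 = 1/1
  'c': [0/1 + 1/1*0/1, 0/1 + 1/1*3/8) = [0/1, 3/8)
  'e': [0/1 + 1/1*3/8, 0/1 + 1/1*7/8) = [3/8, 7/8) <- contains code 99/128
  'a': [0/1 + 1/1*7/8, 0/1 + 1/1*1/1) = [7/8, 1/1)
  emit 'e', narrow to [3/8, 7/8)
Step 2: interval [3/8, 7/8), width = 7/8 - 3/8 = 1/2
  'c': [3/8 + 1/2*0/1, 3/8 + 1/2*3/8) = [3/8, 9/16)
  'e': [3/8 + 1/2*3/8, 3/8 + 1/2*7/8) = [9/16, 13/16) <- contains code 99/128
  'a': [3/8 + 1/2*7/8, 3/8 + 1/2*1/1) = [13/16, 7/8)
  emit 'e', narrow to [9/16, 13/16)
Step 3: interval [9/16, 13/16), width = 13/16 - 9/16 = 1/4
  'c': [9/16 + 1/4*0/1, 9/16 + 1/4*3/8) = [9/16, 21/32)
  'e': [9/16 + 1/4*3/8, 9/16 + 1/4*7/8) = [21/32, 25/32) <- contains code 99/128
  'a': [9/16 + 1/4*7/8, 9/16 + 1/4*1/1) = [25/32, 13/16)
  emit 'e', narrow to [21/32, 25/32)
Step 4: interval [21/32, 25/32), width = 25/32 - 21/32 = 1/8
  'c': [21/32 + 1/8*0/1, 21/32 + 1/8*3/8) = [21/32, 45/64)
  'e': [21/32 + 1/8*3/8, 21/32 + 1/8*7/8) = [45/64, 49/64)
  'a': [21/32 + 1/8*7/8, 21/32 + 1/8*1/1) = [49/64, 25/32) <- contains code 99/128
  emit 'a', narrow to [49/64, 25/32)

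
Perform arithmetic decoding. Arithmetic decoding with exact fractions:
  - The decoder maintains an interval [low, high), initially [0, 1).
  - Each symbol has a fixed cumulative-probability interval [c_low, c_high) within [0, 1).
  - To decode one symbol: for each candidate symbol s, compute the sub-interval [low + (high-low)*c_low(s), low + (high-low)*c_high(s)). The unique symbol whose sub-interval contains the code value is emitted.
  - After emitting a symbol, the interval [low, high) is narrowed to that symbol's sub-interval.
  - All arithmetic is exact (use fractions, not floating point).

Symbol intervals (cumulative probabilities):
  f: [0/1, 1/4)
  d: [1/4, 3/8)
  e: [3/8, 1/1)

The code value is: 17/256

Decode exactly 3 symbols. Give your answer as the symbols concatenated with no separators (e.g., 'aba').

Step 1: interval [0/1, 1/1), width = 1/1 - 0/1 = 1/1
  'f': [0/1 + 1/1*0/1, 0/1 + 1/1*1/4) = [0/1, 1/4) <- contains code 17/256
  'd': [0/1 + 1/1*1/4, 0/1 + 1/1*3/8) = [1/4, 3/8)
  'e': [0/1 + 1/1*3/8, 0/1 + 1/1*1/1) = [3/8, 1/1)
  emit 'f', narrow to [0/1, 1/4)
Step 2: interval [0/1, 1/4), width = 1/4 - 0/1 = 1/4
  'f': [0/1 + 1/4*0/1, 0/1 + 1/4*1/4) = [0/1, 1/16)
  'd': [0/1 + 1/4*1/4, 0/1 + 1/4*3/8) = [1/16, 3/32) <- contains code 17/256
  'e': [0/1 + 1/4*3/8, 0/1 + 1/4*1/1) = [3/32, 1/4)
  emit 'd', narrow to [1/16, 3/32)
Step 3: interval [1/16, 3/32), width = 3/32 - 1/16 = 1/32
  'f': [1/16 + 1/32*0/1, 1/16 + 1/32*1/4) = [1/16, 9/128) <- contains code 17/256
  'd': [1/16 + 1/32*1/4, 1/16 + 1/32*3/8) = [9/128, 19/256)
  'e': [1/16 + 1/32*3/8, 1/16 + 1/32*1/1) = [19/256, 3/32)
  emit 'f', narrow to [1/16, 9/128)

Answer: fdf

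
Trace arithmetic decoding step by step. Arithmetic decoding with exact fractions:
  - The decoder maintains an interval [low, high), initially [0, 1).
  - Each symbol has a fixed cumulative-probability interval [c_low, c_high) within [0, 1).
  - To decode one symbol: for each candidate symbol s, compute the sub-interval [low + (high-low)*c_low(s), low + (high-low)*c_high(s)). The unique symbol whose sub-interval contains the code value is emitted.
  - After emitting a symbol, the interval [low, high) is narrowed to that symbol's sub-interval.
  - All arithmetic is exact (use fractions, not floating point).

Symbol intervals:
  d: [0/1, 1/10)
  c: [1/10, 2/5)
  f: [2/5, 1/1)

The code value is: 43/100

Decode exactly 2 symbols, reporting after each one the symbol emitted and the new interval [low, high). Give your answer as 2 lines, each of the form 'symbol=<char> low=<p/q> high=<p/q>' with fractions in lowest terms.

Answer: symbol=f low=2/5 high=1/1
symbol=d low=2/5 high=23/50

Derivation:
Step 1: interval [0/1, 1/1), width = 1/1 - 0/1 = 1/1
  'd': [0/1 + 1/1*0/1, 0/1 + 1/1*1/10) = [0/1, 1/10)
  'c': [0/1 + 1/1*1/10, 0/1 + 1/1*2/5) = [1/10, 2/5)
  'f': [0/1 + 1/1*2/5, 0/1 + 1/1*1/1) = [2/5, 1/1) <- contains code 43/100
  emit 'f', narrow to [2/5, 1/1)
Step 2: interval [2/5, 1/1), width = 1/1 - 2/5 = 3/5
  'd': [2/5 + 3/5*0/1, 2/5 + 3/5*1/10) = [2/5, 23/50) <- contains code 43/100
  'c': [2/5 + 3/5*1/10, 2/5 + 3/5*2/5) = [23/50, 16/25)
  'f': [2/5 + 3/5*2/5, 2/5 + 3/5*1/1) = [16/25, 1/1)
  emit 'd', narrow to [2/5, 23/50)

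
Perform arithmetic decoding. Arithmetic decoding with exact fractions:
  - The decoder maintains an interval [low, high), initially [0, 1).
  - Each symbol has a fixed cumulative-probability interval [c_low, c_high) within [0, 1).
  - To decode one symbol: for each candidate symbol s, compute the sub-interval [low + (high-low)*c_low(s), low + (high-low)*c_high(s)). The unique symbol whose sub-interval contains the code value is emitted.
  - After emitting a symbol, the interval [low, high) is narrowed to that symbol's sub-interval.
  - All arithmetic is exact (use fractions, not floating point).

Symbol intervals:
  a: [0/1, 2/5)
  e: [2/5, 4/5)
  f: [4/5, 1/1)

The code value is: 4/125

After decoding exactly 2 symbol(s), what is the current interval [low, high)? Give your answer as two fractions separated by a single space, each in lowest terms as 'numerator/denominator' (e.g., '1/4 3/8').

Answer: 0/1 4/25

Derivation:
Step 1: interval [0/1, 1/1), width = 1/1 - 0/1 = 1/1
  'a': [0/1 + 1/1*0/1, 0/1 + 1/1*2/5) = [0/1, 2/5) <- contains code 4/125
  'e': [0/1 + 1/1*2/5, 0/1 + 1/1*4/5) = [2/5, 4/5)
  'f': [0/1 + 1/1*4/5, 0/1 + 1/1*1/1) = [4/5, 1/1)
  emit 'a', narrow to [0/1, 2/5)
Step 2: interval [0/1, 2/5), width = 2/5 - 0/1 = 2/5
  'a': [0/1 + 2/5*0/1, 0/1 + 2/5*2/5) = [0/1, 4/25) <- contains code 4/125
  'e': [0/1 + 2/5*2/5, 0/1 + 2/5*4/5) = [4/25, 8/25)
  'f': [0/1 + 2/5*4/5, 0/1 + 2/5*1/1) = [8/25, 2/5)
  emit 'a', narrow to [0/1, 4/25)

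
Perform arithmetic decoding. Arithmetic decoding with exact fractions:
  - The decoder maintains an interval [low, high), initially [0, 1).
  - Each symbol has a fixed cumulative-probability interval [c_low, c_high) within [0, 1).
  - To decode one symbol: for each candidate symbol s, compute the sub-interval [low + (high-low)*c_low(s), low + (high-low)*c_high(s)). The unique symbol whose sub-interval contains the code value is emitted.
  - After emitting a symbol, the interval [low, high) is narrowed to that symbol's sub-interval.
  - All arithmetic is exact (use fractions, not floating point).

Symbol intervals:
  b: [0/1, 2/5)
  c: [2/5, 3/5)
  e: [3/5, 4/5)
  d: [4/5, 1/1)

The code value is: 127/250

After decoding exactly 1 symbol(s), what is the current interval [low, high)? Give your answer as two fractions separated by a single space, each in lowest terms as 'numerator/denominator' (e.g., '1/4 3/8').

Step 1: interval [0/1, 1/1), width = 1/1 - 0/1 = 1/1
  'b': [0/1 + 1/1*0/1, 0/1 + 1/1*2/5) = [0/1, 2/5)
  'c': [0/1 + 1/1*2/5, 0/1 + 1/1*3/5) = [2/5, 3/5) <- contains code 127/250
  'e': [0/1 + 1/1*3/5, 0/1 + 1/1*4/5) = [3/5, 4/5)
  'd': [0/1 + 1/1*4/5, 0/1 + 1/1*1/1) = [4/5, 1/1)
  emit 'c', narrow to [2/5, 3/5)

Answer: 2/5 3/5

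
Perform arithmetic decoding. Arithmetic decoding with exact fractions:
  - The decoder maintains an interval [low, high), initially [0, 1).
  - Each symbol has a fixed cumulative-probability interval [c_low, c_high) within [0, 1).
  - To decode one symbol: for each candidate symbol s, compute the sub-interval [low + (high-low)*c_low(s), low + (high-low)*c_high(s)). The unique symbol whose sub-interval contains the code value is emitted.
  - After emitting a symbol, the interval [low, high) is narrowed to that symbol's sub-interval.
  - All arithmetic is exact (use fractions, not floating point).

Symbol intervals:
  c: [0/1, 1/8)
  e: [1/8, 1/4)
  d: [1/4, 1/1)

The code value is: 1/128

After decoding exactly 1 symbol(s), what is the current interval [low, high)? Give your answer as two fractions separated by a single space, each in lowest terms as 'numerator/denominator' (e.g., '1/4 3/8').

Step 1: interval [0/1, 1/1), width = 1/1 - 0/1 = 1/1
  'c': [0/1 + 1/1*0/1, 0/1 + 1/1*1/8) = [0/1, 1/8) <- contains code 1/128
  'e': [0/1 + 1/1*1/8, 0/1 + 1/1*1/4) = [1/8, 1/4)
  'd': [0/1 + 1/1*1/4, 0/1 + 1/1*1/1) = [1/4, 1/1)
  emit 'c', narrow to [0/1, 1/8)

Answer: 0/1 1/8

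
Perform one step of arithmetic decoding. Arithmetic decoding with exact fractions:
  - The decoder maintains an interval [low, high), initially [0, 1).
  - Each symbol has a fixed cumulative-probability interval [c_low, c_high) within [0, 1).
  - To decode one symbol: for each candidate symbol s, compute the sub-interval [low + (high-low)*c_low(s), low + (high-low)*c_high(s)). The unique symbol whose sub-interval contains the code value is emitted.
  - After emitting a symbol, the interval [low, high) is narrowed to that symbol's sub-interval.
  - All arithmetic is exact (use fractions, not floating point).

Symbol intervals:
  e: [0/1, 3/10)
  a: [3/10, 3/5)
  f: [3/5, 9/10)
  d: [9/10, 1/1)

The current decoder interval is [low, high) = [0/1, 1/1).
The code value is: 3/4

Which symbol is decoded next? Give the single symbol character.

Answer: f

Derivation:
Interval width = high − low = 1/1 − 0/1 = 1/1
Scaled code = (code − low) / width = (3/4 − 0/1) / 1/1 = 3/4
  e: [0/1, 3/10) 
  a: [3/10, 3/5) 
  f: [3/5, 9/10) ← scaled code falls here ✓
  d: [9/10, 1/1) 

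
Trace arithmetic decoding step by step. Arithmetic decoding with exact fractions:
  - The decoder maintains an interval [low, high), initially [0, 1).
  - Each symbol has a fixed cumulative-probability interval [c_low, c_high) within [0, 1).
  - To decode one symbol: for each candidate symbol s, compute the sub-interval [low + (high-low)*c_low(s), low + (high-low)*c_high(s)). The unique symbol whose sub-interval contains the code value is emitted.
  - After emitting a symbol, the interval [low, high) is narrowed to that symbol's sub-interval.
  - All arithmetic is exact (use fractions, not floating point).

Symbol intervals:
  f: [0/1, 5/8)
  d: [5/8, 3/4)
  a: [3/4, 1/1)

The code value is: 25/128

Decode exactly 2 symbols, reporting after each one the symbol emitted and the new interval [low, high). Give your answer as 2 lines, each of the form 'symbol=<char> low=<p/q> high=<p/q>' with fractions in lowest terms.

Step 1: interval [0/1, 1/1), width = 1/1 - 0/1 = 1/1
  'f': [0/1 + 1/1*0/1, 0/1 + 1/1*5/8) = [0/1, 5/8) <- contains code 25/128
  'd': [0/1 + 1/1*5/8, 0/1 + 1/1*3/4) = [5/8, 3/4)
  'a': [0/1 + 1/1*3/4, 0/1 + 1/1*1/1) = [3/4, 1/1)
  emit 'f', narrow to [0/1, 5/8)
Step 2: interval [0/1, 5/8), width = 5/8 - 0/1 = 5/8
  'f': [0/1 + 5/8*0/1, 0/1 + 5/8*5/8) = [0/1, 25/64) <- contains code 25/128
  'd': [0/1 + 5/8*5/8, 0/1 + 5/8*3/4) = [25/64, 15/32)
  'a': [0/1 + 5/8*3/4, 0/1 + 5/8*1/1) = [15/32, 5/8)
  emit 'f', narrow to [0/1, 25/64)

Answer: symbol=f low=0/1 high=5/8
symbol=f low=0/1 high=25/64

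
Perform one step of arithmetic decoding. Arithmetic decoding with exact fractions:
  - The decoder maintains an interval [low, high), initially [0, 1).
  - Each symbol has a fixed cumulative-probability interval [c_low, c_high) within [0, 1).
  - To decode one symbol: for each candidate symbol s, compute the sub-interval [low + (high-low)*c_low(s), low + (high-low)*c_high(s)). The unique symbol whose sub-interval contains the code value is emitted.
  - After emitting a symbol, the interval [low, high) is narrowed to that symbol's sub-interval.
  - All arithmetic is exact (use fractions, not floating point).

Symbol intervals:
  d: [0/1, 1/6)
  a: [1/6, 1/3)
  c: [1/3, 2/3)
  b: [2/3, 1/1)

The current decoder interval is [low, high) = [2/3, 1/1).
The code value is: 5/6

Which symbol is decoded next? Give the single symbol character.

Interval width = high − low = 1/1 − 2/3 = 1/3
Scaled code = (code − low) / width = (5/6 − 2/3) / 1/3 = 1/2
  d: [0/1, 1/6) 
  a: [1/6, 1/3) 
  c: [1/3, 2/3) ← scaled code falls here ✓
  b: [2/3, 1/1) 

Answer: c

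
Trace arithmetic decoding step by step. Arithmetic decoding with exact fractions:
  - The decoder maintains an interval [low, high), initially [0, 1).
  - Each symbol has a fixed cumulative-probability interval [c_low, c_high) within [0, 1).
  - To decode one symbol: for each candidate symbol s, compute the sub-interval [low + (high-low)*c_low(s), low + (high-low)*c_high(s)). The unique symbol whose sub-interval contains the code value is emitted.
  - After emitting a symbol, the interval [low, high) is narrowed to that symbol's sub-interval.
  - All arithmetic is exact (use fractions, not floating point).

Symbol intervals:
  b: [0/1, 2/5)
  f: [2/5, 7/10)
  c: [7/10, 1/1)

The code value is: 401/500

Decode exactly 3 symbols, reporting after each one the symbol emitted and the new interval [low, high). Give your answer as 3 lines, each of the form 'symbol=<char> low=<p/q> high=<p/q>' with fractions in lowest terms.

Step 1: interval [0/1, 1/1), width = 1/1 - 0/1 = 1/1
  'b': [0/1 + 1/1*0/1, 0/1 + 1/1*2/5) = [0/1, 2/5)
  'f': [0/1 + 1/1*2/5, 0/1 + 1/1*7/10) = [2/5, 7/10)
  'c': [0/1 + 1/1*7/10, 0/1 + 1/1*1/1) = [7/10, 1/1) <- contains code 401/500
  emit 'c', narrow to [7/10, 1/1)
Step 2: interval [7/10, 1/1), width = 1/1 - 7/10 = 3/10
  'b': [7/10 + 3/10*0/1, 7/10 + 3/10*2/5) = [7/10, 41/50) <- contains code 401/500
  'f': [7/10 + 3/10*2/5, 7/10 + 3/10*7/10) = [41/50, 91/100)
  'c': [7/10 + 3/10*7/10, 7/10 + 3/10*1/1) = [91/100, 1/1)
  emit 'b', narrow to [7/10, 41/50)
Step 3: interval [7/10, 41/50), width = 41/50 - 7/10 = 3/25
  'b': [7/10 + 3/25*0/1, 7/10 + 3/25*2/5) = [7/10, 187/250)
  'f': [7/10 + 3/25*2/5, 7/10 + 3/25*7/10) = [187/250, 98/125)
  'c': [7/10 + 3/25*7/10, 7/10 + 3/25*1/1) = [98/125, 41/50) <- contains code 401/500
  emit 'c', narrow to [98/125, 41/50)

Answer: symbol=c low=7/10 high=1/1
symbol=b low=7/10 high=41/50
symbol=c low=98/125 high=41/50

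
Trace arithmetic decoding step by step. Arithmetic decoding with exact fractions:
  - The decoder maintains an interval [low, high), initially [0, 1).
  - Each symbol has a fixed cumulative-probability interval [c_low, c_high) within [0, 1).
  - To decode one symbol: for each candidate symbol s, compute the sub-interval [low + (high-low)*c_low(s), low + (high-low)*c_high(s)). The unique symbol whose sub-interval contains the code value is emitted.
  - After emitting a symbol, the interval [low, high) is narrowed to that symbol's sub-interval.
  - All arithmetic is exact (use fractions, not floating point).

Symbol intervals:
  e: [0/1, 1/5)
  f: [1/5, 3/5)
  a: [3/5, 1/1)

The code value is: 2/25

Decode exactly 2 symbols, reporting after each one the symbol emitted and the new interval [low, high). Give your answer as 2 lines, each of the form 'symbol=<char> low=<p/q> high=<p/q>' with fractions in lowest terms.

Answer: symbol=e low=0/1 high=1/5
symbol=f low=1/25 high=3/25

Derivation:
Step 1: interval [0/1, 1/1), width = 1/1 - 0/1 = 1/1
  'e': [0/1 + 1/1*0/1, 0/1 + 1/1*1/5) = [0/1, 1/5) <- contains code 2/25
  'f': [0/1 + 1/1*1/5, 0/1 + 1/1*3/5) = [1/5, 3/5)
  'a': [0/1 + 1/1*3/5, 0/1 + 1/1*1/1) = [3/5, 1/1)
  emit 'e', narrow to [0/1, 1/5)
Step 2: interval [0/1, 1/5), width = 1/5 - 0/1 = 1/5
  'e': [0/1 + 1/5*0/1, 0/1 + 1/5*1/5) = [0/1, 1/25)
  'f': [0/1 + 1/5*1/5, 0/1 + 1/5*3/5) = [1/25, 3/25) <- contains code 2/25
  'a': [0/1 + 1/5*3/5, 0/1 + 1/5*1/1) = [3/25, 1/5)
  emit 'f', narrow to [1/25, 3/25)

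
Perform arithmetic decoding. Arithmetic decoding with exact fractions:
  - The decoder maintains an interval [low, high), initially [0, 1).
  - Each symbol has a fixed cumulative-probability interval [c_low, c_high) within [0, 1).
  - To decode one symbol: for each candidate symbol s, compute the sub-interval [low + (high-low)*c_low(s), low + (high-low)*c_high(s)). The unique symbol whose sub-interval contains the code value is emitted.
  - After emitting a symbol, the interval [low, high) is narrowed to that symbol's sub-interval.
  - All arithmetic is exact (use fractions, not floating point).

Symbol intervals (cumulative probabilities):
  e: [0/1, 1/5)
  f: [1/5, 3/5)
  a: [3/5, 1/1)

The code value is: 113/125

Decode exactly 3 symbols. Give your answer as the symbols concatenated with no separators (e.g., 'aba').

Step 1: interval [0/1, 1/1), width = 1/1 - 0/1 = 1/1
  'e': [0/1 + 1/1*0/1, 0/1 + 1/1*1/5) = [0/1, 1/5)
  'f': [0/1 + 1/1*1/5, 0/1 + 1/1*3/5) = [1/5, 3/5)
  'a': [0/1 + 1/1*3/5, 0/1 + 1/1*1/1) = [3/5, 1/1) <- contains code 113/125
  emit 'a', narrow to [3/5, 1/1)
Step 2: interval [3/5, 1/1), width = 1/1 - 3/5 = 2/5
  'e': [3/5 + 2/5*0/1, 3/5 + 2/5*1/5) = [3/5, 17/25)
  'f': [3/5 + 2/5*1/5, 3/5 + 2/5*3/5) = [17/25, 21/25)
  'a': [3/5 + 2/5*3/5, 3/5 + 2/5*1/1) = [21/25, 1/1) <- contains code 113/125
  emit 'a', narrow to [21/25, 1/1)
Step 3: interval [21/25, 1/1), width = 1/1 - 21/25 = 4/25
  'e': [21/25 + 4/25*0/1, 21/25 + 4/25*1/5) = [21/25, 109/125)
  'f': [21/25 + 4/25*1/5, 21/25 + 4/25*3/5) = [109/125, 117/125) <- contains code 113/125
  'a': [21/25 + 4/25*3/5, 21/25 + 4/25*1/1) = [117/125, 1/1)
  emit 'f', narrow to [109/125, 117/125)

Answer: aaf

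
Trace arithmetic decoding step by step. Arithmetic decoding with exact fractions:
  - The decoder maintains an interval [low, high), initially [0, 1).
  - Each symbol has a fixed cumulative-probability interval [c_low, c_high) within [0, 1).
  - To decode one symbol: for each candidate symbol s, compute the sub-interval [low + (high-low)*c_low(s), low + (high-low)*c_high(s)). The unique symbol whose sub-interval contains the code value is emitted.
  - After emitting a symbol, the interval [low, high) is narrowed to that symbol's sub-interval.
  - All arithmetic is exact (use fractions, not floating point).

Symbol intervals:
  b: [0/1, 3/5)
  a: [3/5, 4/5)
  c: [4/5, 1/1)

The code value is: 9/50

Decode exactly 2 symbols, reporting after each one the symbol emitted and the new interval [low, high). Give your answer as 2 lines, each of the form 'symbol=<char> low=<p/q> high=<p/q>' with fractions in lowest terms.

Answer: symbol=b low=0/1 high=3/5
symbol=b low=0/1 high=9/25

Derivation:
Step 1: interval [0/1, 1/1), width = 1/1 - 0/1 = 1/1
  'b': [0/1 + 1/1*0/1, 0/1 + 1/1*3/5) = [0/1, 3/5) <- contains code 9/50
  'a': [0/1 + 1/1*3/5, 0/1 + 1/1*4/5) = [3/5, 4/5)
  'c': [0/1 + 1/1*4/5, 0/1 + 1/1*1/1) = [4/5, 1/1)
  emit 'b', narrow to [0/1, 3/5)
Step 2: interval [0/1, 3/5), width = 3/5 - 0/1 = 3/5
  'b': [0/1 + 3/5*0/1, 0/1 + 3/5*3/5) = [0/1, 9/25) <- contains code 9/50
  'a': [0/1 + 3/5*3/5, 0/1 + 3/5*4/5) = [9/25, 12/25)
  'c': [0/1 + 3/5*4/5, 0/1 + 3/5*1/1) = [12/25, 3/5)
  emit 'b', narrow to [0/1, 9/25)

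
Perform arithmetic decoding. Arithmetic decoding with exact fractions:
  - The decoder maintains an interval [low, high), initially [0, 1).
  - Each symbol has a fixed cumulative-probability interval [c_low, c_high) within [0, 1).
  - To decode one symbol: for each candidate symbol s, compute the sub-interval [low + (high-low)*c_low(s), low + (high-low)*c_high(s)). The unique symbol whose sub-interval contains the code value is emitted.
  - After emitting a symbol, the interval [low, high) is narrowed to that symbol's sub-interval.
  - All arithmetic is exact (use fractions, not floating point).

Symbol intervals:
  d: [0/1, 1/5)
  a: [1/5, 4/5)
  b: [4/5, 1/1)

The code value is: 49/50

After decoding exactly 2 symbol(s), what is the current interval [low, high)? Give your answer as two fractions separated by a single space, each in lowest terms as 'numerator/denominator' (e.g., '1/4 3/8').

Step 1: interval [0/1, 1/1), width = 1/1 - 0/1 = 1/1
  'd': [0/1 + 1/1*0/1, 0/1 + 1/1*1/5) = [0/1, 1/5)
  'a': [0/1 + 1/1*1/5, 0/1 + 1/1*4/5) = [1/5, 4/5)
  'b': [0/1 + 1/1*4/5, 0/1 + 1/1*1/1) = [4/5, 1/1) <- contains code 49/50
  emit 'b', narrow to [4/5, 1/1)
Step 2: interval [4/5, 1/1), width = 1/1 - 4/5 = 1/5
  'd': [4/5 + 1/5*0/1, 4/5 + 1/5*1/5) = [4/5, 21/25)
  'a': [4/5 + 1/5*1/5, 4/5 + 1/5*4/5) = [21/25, 24/25)
  'b': [4/5 + 1/5*4/5, 4/5 + 1/5*1/1) = [24/25, 1/1) <- contains code 49/50
  emit 'b', narrow to [24/25, 1/1)

Answer: 24/25 1/1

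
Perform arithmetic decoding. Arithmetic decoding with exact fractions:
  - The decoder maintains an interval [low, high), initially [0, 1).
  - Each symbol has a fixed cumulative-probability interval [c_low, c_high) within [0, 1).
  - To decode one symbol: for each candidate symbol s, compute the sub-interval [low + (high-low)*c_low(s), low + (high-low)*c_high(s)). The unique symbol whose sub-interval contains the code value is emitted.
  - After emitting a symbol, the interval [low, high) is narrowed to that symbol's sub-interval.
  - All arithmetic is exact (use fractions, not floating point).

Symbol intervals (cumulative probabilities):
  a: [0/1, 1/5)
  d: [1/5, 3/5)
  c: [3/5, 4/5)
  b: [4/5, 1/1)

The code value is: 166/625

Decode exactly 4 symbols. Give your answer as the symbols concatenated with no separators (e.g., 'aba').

Step 1: interval [0/1, 1/1), width = 1/1 - 0/1 = 1/1
  'a': [0/1 + 1/1*0/1, 0/1 + 1/1*1/5) = [0/1, 1/5)
  'd': [0/1 + 1/1*1/5, 0/1 + 1/1*3/5) = [1/5, 3/5) <- contains code 166/625
  'c': [0/1 + 1/1*3/5, 0/1 + 1/1*4/5) = [3/5, 4/5)
  'b': [0/1 + 1/1*4/5, 0/1 + 1/1*1/1) = [4/5, 1/1)
  emit 'd', narrow to [1/5, 3/5)
Step 2: interval [1/5, 3/5), width = 3/5 - 1/5 = 2/5
  'a': [1/5 + 2/5*0/1, 1/5 + 2/5*1/5) = [1/5, 7/25) <- contains code 166/625
  'd': [1/5 + 2/5*1/5, 1/5 + 2/5*3/5) = [7/25, 11/25)
  'c': [1/5 + 2/5*3/5, 1/5 + 2/5*4/5) = [11/25, 13/25)
  'b': [1/5 + 2/5*4/5, 1/5 + 2/5*1/1) = [13/25, 3/5)
  emit 'a', narrow to [1/5, 7/25)
Step 3: interval [1/5, 7/25), width = 7/25 - 1/5 = 2/25
  'a': [1/5 + 2/25*0/1, 1/5 + 2/25*1/5) = [1/5, 27/125)
  'd': [1/5 + 2/25*1/5, 1/5 + 2/25*3/5) = [27/125, 31/125)
  'c': [1/5 + 2/25*3/5, 1/5 + 2/25*4/5) = [31/125, 33/125)
  'b': [1/5 + 2/25*4/5, 1/5 + 2/25*1/1) = [33/125, 7/25) <- contains code 166/625
  emit 'b', narrow to [33/125, 7/25)
Step 4: interval [33/125, 7/25), width = 7/25 - 33/125 = 2/125
  'a': [33/125 + 2/125*0/1, 33/125 + 2/125*1/5) = [33/125, 167/625) <- contains code 166/625
  'd': [33/125 + 2/125*1/5, 33/125 + 2/125*3/5) = [167/625, 171/625)
  'c': [33/125 + 2/125*3/5, 33/125 + 2/125*4/5) = [171/625, 173/625)
  'b': [33/125 + 2/125*4/5, 33/125 + 2/125*1/1) = [173/625, 7/25)
  emit 'a', narrow to [33/125, 167/625)

Answer: daba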